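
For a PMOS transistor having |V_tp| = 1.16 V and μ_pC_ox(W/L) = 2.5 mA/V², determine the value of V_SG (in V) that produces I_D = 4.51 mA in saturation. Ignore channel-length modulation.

V_SG = 3.06 V

In saturation I_D = ½ k_p (V_SG − |V_tp|)², so V_SG − |V_tp| = √(2 I_D / k_p) = √(2 × 4.51 / 2.5) = 1.9 V.
V_SG = 1.16 + 1.9 = 3.06 V.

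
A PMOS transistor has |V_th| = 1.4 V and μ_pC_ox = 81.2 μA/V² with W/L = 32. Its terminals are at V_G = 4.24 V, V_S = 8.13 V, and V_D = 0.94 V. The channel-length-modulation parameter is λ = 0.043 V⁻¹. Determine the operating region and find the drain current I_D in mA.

V_SG = V_S − V_G = 8.13 − 4.24 = 3.89 V; V_SD = V_S − V_D = 8.13 − 0.94 = 7.19 V.
k_p = μ_pC_ox · (W/L) = 2.598 mA/V².
V_ov = V_SG − |V_th| = 3.89 − 1.4 = 2.49 V.
Since V_SD = 7.19 V ≥ V_ov = 2.49 V, the device is in saturation.
I_D = ½ k_p V_ov² (1 + λ V_SD) = 0.5 × 2.598 × 2.49² × (1 + 0.043 × 7.19) = 10.5 mA.

Saturation; I_D = 10.5 mA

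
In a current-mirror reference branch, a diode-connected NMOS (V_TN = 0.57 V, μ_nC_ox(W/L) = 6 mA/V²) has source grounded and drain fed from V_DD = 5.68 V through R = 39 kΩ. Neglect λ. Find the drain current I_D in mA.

I_D = 0.126 mA

With gate tied to drain, V_GS = V_DS ≥ V_GS − V_TN, so the device is in saturation.
KCL at the drain: ½ k_n (V_GS − V_TN)² = (V_DD − V_GS)/R.
Let x = V_GS − 0.57. Then 117 x² + x − 5.11 = 0, giving x = 0.205 V (positive root), so V_GS = 0.775 V.
I_D = (V_DD − V_GS)/R = (5.68 − 0.775) / 39 = 0.126 mA.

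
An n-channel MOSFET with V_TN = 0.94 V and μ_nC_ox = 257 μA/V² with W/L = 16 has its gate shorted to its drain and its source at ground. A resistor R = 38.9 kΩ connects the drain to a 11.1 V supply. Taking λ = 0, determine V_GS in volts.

With gate tied to drain, V_GS = V_DS ≥ V_GS − V_TN, so the device is in saturation.
k_n = μ_nC_ox · (W/L) = 4.112 mA/V².
KCL at the drain: ½ k_n (V_GS − V_TN)² = (V_DD − V_GS)/R.
Let x = V_GS − 0.94. Then 80 x² + x − 10.16 = 0, giving x = 0.35 V (positive root), so V_GS = 1.29 V.
I_D = (V_DD − V_GS)/R = (11.1 − 1.29) / 38.9 = 0.252 mA.

V_GS = 1.29 V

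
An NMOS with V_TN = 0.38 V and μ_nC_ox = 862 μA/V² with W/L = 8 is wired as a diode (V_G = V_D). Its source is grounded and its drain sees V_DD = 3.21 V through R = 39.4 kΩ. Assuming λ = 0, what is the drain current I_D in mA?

I_D = 0.0683 mA

With gate tied to drain, V_GS = V_DS ≥ V_GS − V_TN, so the device is in saturation.
k_n = μ_nC_ox · (W/L) = 6.896 mA/V².
KCL at the drain: ½ k_n (V_GS − V_TN)² = (V_DD − V_GS)/R.
Let x = V_GS − 0.38. Then 136 x² + x − 2.83 = 0, giving x = 0.141 V (positive root), so V_GS = 0.521 V.
I_D = (V_DD − V_GS)/R = (3.21 − 0.521) / 39.4 = 0.0683 mA.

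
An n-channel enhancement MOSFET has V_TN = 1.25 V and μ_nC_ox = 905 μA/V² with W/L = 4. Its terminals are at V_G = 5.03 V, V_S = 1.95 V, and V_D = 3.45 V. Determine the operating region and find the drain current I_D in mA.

Triode; I_D = 5.86 mA

V_GS = V_G − V_S = 5.03 − 1.95 = 3.08 V; V_DS = V_D − V_S = 3.45 − 1.95 = 1.5 V.
k_n = μ_nC_ox · (W/L) = 3.62 mA/V².
V_ov = V_GS − V_TN = 3.08 − 1.25 = 1.83 V.
Since V_DS = 1.5 V < V_ov = 1.83 V, the device is in the triode region.
I_D = k_n [V_ov · V_DS − ½ V_DS²] = 3.62 × [1.83 × 1.5 − 0.5 × 1.5²] = 5.86 mA.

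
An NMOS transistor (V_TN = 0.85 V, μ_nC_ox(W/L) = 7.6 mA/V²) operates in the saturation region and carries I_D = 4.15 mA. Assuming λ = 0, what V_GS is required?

V_GS = 1.90 V

In saturation I_D = ½ k_n (V_GS − V_TN)², so V_GS − V_TN = √(2 I_D / k_n) = √(2 × 4.15 / 7.6) = 1.05 V.
V_GS = 0.85 + 1.05 = 1.9 V.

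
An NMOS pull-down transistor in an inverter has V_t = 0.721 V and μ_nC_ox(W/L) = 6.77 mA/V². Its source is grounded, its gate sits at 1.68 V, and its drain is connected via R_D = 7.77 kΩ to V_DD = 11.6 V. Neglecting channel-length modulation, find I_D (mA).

V_GS = V_G = 1.68 V, so V_ov = 1.68 − 0.721 = 0.959 V.
Assume saturation: I_D = ½ k_n V_ov² = 0.5 × 6.77 × 0.959² = 3.11 mA, giving V_DS = V_DD − I_D R_D = 11.6 − 3.11 × 7.77 = -12.6 V.
But -12.6 V < V_ov = 0.959 V, so the device is actually in triode.
In triode I_D = k_n[V_ov V_DS − ½ V_DS²] and I_D = (V_DD − V_DS)/R_D. Equating: 26.3 V_DS² − 51.45 V_DS + 11.6 = 0, giving V_DS = 0.26 V (the root below V_ov).
I_D = (11.6 − 0.26) / 7.77 = 1.46 mA.

I_D = 1.46 mA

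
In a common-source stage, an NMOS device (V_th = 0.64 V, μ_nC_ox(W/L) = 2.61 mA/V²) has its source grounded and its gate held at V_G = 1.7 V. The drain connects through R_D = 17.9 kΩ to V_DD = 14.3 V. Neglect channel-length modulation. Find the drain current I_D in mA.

I_D = 0.780 mA

V_GS = V_G = 1.7 V, so V_ov = 1.7 − 0.64 = 1.06 V.
Assume saturation: I_D = ½ k_n V_ov² = 0.5 × 2.61 × 1.06² = 1.47 mA, giving V_DS = V_DD − I_D R_D = 14.3 − 1.47 × 17.9 = -11.9 V.
But -11.9 V < V_ov = 1.06 V, so the device is actually in triode.
In triode I_D = k_n[V_ov V_DS − ½ V_DS²] and I_D = (V_DD − V_DS)/R_D. Equating: 23.4 V_DS² − 50.52 V_DS + 14.3 = 0, giving V_DS = 0.335 V (the root below V_ov).
I_D = (14.3 − 0.335) / 17.9 = 0.78 mA.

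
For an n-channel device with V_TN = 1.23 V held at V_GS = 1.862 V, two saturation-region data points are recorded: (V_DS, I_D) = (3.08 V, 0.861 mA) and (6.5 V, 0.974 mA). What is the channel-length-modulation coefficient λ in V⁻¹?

λ = 0.0435 V⁻¹

With V_GS fixed, I_D ∝ (1 + λ V_DS) in saturation, so I_D2/I_D1 = (1 + λ V_DS2)/(1 + λ V_DS1).
0.974/0.861 = 1.131 = (1 + 6.5 λ)/(1 + 3.08 λ).
Solving: λ (I_D1 V_DS2 − I_D2 V_DS1) = I_D2 − I_D1, so λ = (0.974 − 0.861) / (0.861 × 6.5 − 0.974 × 3.08) = 0.113 / 2.6 = 0.0435 V⁻¹.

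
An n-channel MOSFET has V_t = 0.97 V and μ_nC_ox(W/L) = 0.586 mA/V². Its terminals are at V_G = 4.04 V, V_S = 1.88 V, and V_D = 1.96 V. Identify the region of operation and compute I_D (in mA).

Triode; I_D = 0.0539 mA

V_GS = V_G − V_S = 4.04 − 1.88 = 2.16 V; V_DS = V_D − V_S = 1.96 − 1.88 = 0.08 V.
V_ov = V_GS − V_t = 2.16 − 0.97 = 1.19 V.
Since V_DS = 0.08 V < V_ov = 1.19 V, the device is in the triode region.
I_D = k_n [V_ov · V_DS − ½ V_DS²] = 0.586 × [1.19 × 0.08 − 0.5 × 0.08²] = 0.0539 mA.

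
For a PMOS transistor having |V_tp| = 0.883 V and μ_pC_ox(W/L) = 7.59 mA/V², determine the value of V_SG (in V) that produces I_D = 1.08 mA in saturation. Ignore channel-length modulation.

V_SG = 1.42 V

In saturation I_D = ½ k_p (V_SG − |V_tp|)², so V_SG − |V_tp| = √(2 I_D / k_p) = √(2 × 1.08 / 7.59) = 0.533 V.
V_SG = 0.883 + 0.533 = 1.42 V.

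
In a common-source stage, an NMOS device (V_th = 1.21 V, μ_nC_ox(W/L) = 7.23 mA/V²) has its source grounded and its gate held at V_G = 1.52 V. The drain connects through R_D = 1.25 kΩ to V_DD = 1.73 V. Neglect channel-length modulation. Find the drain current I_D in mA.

V_GS = V_G = 1.52 V, so V_ov = 1.52 − 1.21 = 0.31 V.
Assume saturation: I_D = ½ k_n V_ov² = 0.5 × 7.23 × 0.31² = 0.347 mA, giving V_DS = V_DD − I_D R_D = 1.73 − 0.347 × 1.25 = 1.3 V.
V_DS = 1.3 V ≥ V_ov = 0.31 V, confirming saturation.

I_D = 0.347 mA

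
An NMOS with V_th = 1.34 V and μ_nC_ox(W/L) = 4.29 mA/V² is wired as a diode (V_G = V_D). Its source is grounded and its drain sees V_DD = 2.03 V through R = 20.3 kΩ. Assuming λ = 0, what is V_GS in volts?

V_GS = 1.45 V

With gate tied to drain, V_GS = V_DS ≥ V_GS − V_th, so the device is in saturation.
KCL at the drain: ½ k_n (V_GS − V_th)² = (V_DD − V_GS)/R.
Let x = V_GS − 1.34. Then 43.5 x² + x − 0.69 = 0, giving x = 0.115 V (positive root), so V_GS = 1.45 V.
I_D = (V_DD − V_GS)/R = (2.03 − 1.45) / 20.3 = 0.0283 mA.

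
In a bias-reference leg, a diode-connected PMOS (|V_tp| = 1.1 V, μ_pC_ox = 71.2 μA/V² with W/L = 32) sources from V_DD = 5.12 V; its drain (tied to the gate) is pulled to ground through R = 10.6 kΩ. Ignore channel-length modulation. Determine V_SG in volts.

V_SG = 1.64 V

With gate tied to drain, V_SG = V_SD ≥ V_SG − |V_tp|, so the device is in saturation.
k_p = μ_pC_ox · (W/L) = 2.278 mA/V².
KCL at the drain: ½ k_p (V_SG − |V_tp|)² = (V_DD − V_SG)/R.
Let x = V_SG − 1.1. Then 12.1 x² + x − 4.02 = 0, giving x = 0.537 V (positive root), so V_SG = 1.64 V.
I_D = (V_DD − V_SG)/R = (5.12 − 1.64) / 10.6 = 0.329 mA.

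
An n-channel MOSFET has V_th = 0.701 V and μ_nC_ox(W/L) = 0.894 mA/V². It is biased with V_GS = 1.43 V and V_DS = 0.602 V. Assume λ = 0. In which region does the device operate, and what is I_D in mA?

V_ov = V_GS − V_th = 1.43 − 0.701 = 0.729 V.
Since V_DS = 0.602 V < V_ov = 0.729 V, the device is in the triode region.
I_D = k_n [V_ov · V_DS − ½ V_DS²] = 0.894 × [0.729 × 0.602 − 0.5 × 0.602²] = 0.23 mA.

Triode; I_D = 0.230 mA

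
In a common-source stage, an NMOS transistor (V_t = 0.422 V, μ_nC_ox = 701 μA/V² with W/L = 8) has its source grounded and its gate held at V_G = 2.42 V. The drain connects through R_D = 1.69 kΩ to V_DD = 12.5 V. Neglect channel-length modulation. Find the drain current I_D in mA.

V_GS = V_G = 2.42 V, so V_ov = 2.42 − 0.422 = 2 V.
k_n = μ_nC_ox · (W/L) = 5.608 mA/V².
Assume saturation: I_D = ½ k_n V_ov² = 0.5 × 5.608 × 2² = 11.2 mA, giving V_DS = V_DD − I_D R_D = 12.5 − 11.2 × 1.69 = -6.42 V.
But -6.42 V < V_ov = 2 V, so the device is actually in triode.
In triode I_D = k_n[V_ov V_DS − ½ V_DS²] and I_D = (V_DD − V_DS)/R_D. Equating: 4.74 V_DS² − 19.94 V_DS + 12.5 = 0, giving V_DS = 0.767 V (the root below V_ov).
I_D = (12.5 − 0.767) / 1.69 = 6.94 mA.

I_D = 6.94 mA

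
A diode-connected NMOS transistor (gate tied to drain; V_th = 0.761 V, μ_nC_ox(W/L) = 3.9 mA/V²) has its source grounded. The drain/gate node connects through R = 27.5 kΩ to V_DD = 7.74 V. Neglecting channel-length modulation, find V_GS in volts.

With gate tied to drain, V_GS = V_DS ≥ V_GS − V_th, so the device is in saturation.
KCL at the drain: ½ k_n (V_GS − V_th)² = (V_DD − V_GS)/R.
Let x = V_GS − 0.761. Then 53.6 x² + x − 6.979 = 0, giving x = 0.352 V (positive root), so V_GS = 1.11 V.
I_D = (V_DD − V_GS)/R = (7.74 − 1.11) / 27.5 = 0.241 mA.

V_GS = 1.11 V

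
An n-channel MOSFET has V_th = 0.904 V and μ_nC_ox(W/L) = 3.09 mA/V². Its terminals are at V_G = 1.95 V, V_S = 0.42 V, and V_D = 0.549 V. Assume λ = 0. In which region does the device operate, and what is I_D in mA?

Triode; I_D = 0.224 mA

V_GS = V_G − V_S = 1.95 − 0.42 = 1.53 V; V_DS = V_D − V_S = 0.549 − 0.42 = 0.129 V.
V_ov = V_GS − V_th = 1.53 − 0.904 = 0.626 V.
Since V_DS = 0.129 V < V_ov = 0.626 V, the device is in the triode region.
I_D = k_n [V_ov · V_DS − ½ V_DS²] = 3.09 × [0.626 × 0.129 − 0.5 × 0.129²] = 0.224 mA.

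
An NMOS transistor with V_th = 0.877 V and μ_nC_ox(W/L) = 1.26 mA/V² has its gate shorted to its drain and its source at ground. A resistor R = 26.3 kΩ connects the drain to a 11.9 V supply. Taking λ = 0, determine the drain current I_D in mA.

With gate tied to drain, V_GS = V_DS ≥ V_GS − V_th, so the device is in saturation.
KCL at the drain: ½ k_n (V_GS − V_th)² = (V_DD − V_GS)/R.
Let x = V_GS − 0.877. Then 16.6 x² + x − 11.02 = 0, giving x = 0.786 V (positive root), so V_GS = 1.66 V.
I_D = (V_DD − V_GS)/R = (11.9 − 1.66) / 26.3 = 0.389 mA.

I_D = 0.389 mA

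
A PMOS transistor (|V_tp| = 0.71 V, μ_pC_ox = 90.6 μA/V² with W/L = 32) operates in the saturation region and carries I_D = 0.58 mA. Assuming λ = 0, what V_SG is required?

k_p = μ_pC_ox · (W/L) = 2.899 mA/V².
In saturation I_D = ½ k_p (V_SG − |V_tp|)², so V_SG − |V_tp| = √(2 I_D / k_p) = √(2 × 0.58 / 2.899) = 0.633 V.
V_SG = 0.71 + 0.633 = 1.34 V.

V_SG = 1.34 V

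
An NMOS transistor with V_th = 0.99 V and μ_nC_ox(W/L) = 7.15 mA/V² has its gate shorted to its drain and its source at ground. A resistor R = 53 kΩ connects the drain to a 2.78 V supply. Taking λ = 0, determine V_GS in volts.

V_GS = 1.08 V

With gate tied to drain, V_GS = V_DS ≥ V_GS − V_th, so the device is in saturation.
KCL at the drain: ½ k_n (V_GS − V_th)² = (V_DD − V_GS)/R.
Let x = V_GS − 0.99. Then 189 x² + x − 1.79 = 0, giving x = 0.0946 V (positive root), so V_GS = 1.08 V.
I_D = (V_DD − V_GS)/R = (2.78 − 1.08) / 53 = 0.032 mA.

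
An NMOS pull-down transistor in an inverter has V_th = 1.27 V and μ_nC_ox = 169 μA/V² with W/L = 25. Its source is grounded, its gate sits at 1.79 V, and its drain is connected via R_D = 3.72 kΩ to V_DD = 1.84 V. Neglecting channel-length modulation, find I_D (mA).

I_D = 0.425 mA

V_GS = V_G = 1.79 V, so V_ov = 1.79 − 1.27 = 0.52 V.
k_n = μ_nC_ox · (W/L) = 4.225 mA/V².
Assume saturation: I_D = ½ k_n V_ov² = 0.5 × 4.225 × 0.52² = 0.571 mA, giving V_DS = V_DD − I_D R_D = 1.84 − 0.571 × 3.72 = -0.285 V.
But -0.285 V < V_ov = 0.52 V, so the device is actually in triode.
In triode I_D = k_n[V_ov V_DS − ½ V_DS²] and I_D = (V_DD − V_DS)/R_D. Equating: 7.86 V_DS² − 9.173 V_DS + 1.84 = 0, giving V_DS = 0.257 V (the root below V_ov).
I_D = (1.84 − 0.257) / 3.72 = 0.425 mA.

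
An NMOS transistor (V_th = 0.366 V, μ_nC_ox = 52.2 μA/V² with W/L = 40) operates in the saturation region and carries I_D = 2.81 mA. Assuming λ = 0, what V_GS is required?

V_GS = 2.01 V

k_n = μ_nC_ox · (W/L) = 2.088 mA/V².
In saturation I_D = ½ k_n (V_GS − V_th)², so V_GS − V_th = √(2 I_D / k_n) = √(2 × 2.81 / 2.088) = 1.64 V.
V_GS = 0.366 + 1.64 = 2.01 V.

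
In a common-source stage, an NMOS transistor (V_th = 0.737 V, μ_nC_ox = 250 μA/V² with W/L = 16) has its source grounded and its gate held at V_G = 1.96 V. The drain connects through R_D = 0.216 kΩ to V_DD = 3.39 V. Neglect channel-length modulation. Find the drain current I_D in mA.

I_D = 2.99 mA

V_GS = V_G = 1.96 V, so V_ov = 1.96 − 0.737 = 1.22 V.
k_n = μ_nC_ox · (W/L) = 4 mA/V².
Assume saturation: I_D = ½ k_n V_ov² = 0.5 × 4 × 1.22² = 2.99 mA, giving V_DS = V_DD − I_D R_D = 3.39 − 2.99 × 0.216 = 2.74 V.
V_DS = 2.74 V ≥ V_ov = 1.22 V, confirming saturation.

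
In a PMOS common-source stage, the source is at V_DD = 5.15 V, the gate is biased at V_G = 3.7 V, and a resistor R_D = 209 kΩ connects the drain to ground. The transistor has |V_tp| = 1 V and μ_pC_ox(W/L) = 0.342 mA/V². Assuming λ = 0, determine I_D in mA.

V_SG = V_DD − V_G = 5.15 − 3.7 = 1.45 V, so V_ov = 1.45 − 1 = 0.45 V.
Assume saturation: I_D = ½ k_p V_ov² = 0.5 × 0.342 × 0.45² = 0.0346 mA, giving V_SD = V_DD − I_D R_D = 5.15 − 0.0346 × 209 = -2.09 V.
But -2.09 V < V_ov = 0.45 V, so the device is actually in triode.
In triode I_D = k_p[V_ov V_SD − ½ V_SD²] and I_D = (V_DD − V_SD)/R_D. Equating: 35.7 V_SD² − 33.17 V_SD + 5.15 = 0, giving V_SD = 0.197 V (the root below V_ov).
I_D = (5.15 − 0.197) / 209 = 0.0237 mA.

I_D = 0.0237 mA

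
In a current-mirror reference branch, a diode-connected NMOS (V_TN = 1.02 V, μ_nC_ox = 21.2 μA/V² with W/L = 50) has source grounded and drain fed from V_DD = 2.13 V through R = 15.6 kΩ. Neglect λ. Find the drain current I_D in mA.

With gate tied to drain, V_GS = V_DS ≥ V_GS − V_TN, so the device is in saturation.
k_n = μ_nC_ox · (W/L) = 1.06 mA/V².
KCL at the drain: ½ k_n (V_GS − V_TN)² = (V_DD − V_GS)/R.
Let x = V_GS − 1.02. Then 8.27 x² + x − 1.11 = 0, giving x = 0.311 V (positive root), so V_GS = 1.33 V.
I_D = (V_DD − V_GS)/R = (2.13 − 1.33) / 15.6 = 0.0512 mA.

I_D = 0.0512 mA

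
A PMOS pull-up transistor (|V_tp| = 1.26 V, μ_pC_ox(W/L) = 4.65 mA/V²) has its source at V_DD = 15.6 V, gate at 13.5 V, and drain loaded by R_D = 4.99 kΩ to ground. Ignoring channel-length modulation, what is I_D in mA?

I_D = 1.64 mA

V_SG = V_DD − V_G = 15.6 − 13.5 = 2.1 V, so V_ov = 2.1 − 1.26 = 0.84 V.
Assume saturation: I_D = ½ k_p V_ov² = 0.5 × 4.65 × 0.84² = 1.64 mA, giving V_SD = V_DD − I_D R_D = 15.6 − 1.64 × 4.99 = 7.41 V.
V_SD = 7.41 V ≥ V_ov = 0.84 V, confirming saturation.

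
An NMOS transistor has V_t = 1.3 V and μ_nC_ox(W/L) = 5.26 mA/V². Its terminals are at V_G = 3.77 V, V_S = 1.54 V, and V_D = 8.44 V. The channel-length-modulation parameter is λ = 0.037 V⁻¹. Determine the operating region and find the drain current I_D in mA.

Saturation; I_D = 2.86 mA

V_GS = V_G − V_S = 3.77 − 1.54 = 2.23 V; V_DS = V_D − V_S = 8.44 − 1.54 = 6.9 V.
V_ov = V_GS − V_t = 2.23 − 1.3 = 0.93 V.
Since V_DS = 6.9 V ≥ V_ov = 0.93 V, the device is in saturation.
I_D = ½ k_n V_ov² (1 + λ V_DS) = 0.5 × 5.26 × 0.93² × (1 + 0.037 × 6.9) = 2.86 mA.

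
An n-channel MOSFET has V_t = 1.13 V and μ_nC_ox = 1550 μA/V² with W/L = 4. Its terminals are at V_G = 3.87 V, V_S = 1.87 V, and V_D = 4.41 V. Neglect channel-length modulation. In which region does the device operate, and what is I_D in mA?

Saturation; I_D = 2.35 mA

V_GS = V_G − V_S = 3.87 − 1.87 = 2 V; V_DS = V_D − V_S = 4.41 − 1.87 = 2.54 V.
k_n = μ_nC_ox · (W/L) = 6.2 mA/V².
V_ov = V_GS − V_t = 2 − 1.13 = 0.87 V.
Since V_DS = 2.54 V ≥ V_ov = 0.87 V, the device is in saturation.
I_D = ½ k_n V_ov² = 0.5 × 6.2 × 0.87² = 2.35 mA.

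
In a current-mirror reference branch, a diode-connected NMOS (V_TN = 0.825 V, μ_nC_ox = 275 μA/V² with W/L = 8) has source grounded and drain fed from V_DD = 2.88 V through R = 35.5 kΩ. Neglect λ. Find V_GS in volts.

With gate tied to drain, V_GS = V_DS ≥ V_GS − V_TN, so the device is in saturation.
k_n = μ_nC_ox · (W/L) = 2.2 mA/V².
KCL at the drain: ½ k_n (V_GS − V_TN)² = (V_DD − V_GS)/R.
Let x = V_GS − 0.825. Then 39.1 x² + x − 2.055 = 0, giving x = 0.217 V (positive root), so V_GS = 1.04 V.
I_D = (V_DD − V_GS)/R = (2.88 − 1.04) / 35.5 = 0.0518 mA.

V_GS = 1.04 V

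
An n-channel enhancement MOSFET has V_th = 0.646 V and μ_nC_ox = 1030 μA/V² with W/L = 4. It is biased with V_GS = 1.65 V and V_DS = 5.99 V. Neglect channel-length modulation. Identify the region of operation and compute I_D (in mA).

Saturation; I_D = 2.08 mA

k_n = μ_nC_ox · (W/L) = 4.12 mA/V².
V_ov = V_GS − V_th = 1.65 − 0.646 = 1 V.
Since V_DS = 5.99 V ≥ V_ov = 1 V, the device is in saturation.
I_D = ½ k_n V_ov² = 0.5 × 4.12 × 1² = 2.08 mA.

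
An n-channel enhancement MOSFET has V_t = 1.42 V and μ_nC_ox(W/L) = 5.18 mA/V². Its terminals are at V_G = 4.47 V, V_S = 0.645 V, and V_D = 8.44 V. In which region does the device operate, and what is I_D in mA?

Saturation; I_D = 15.0 mA

V_GS = V_G − V_S = 4.47 − 0.645 = 3.82 V; V_DS = V_D − V_S = 8.44 − 0.645 = 7.79 V.
V_ov = V_GS − V_t = 3.82 − 1.42 = 2.4 V.
Since V_DS = 7.79 V ≥ V_ov = 2.4 V, the device is in saturation.
I_D = ½ k_n V_ov² = 0.5 × 5.18 × 2.4² = 15 mA.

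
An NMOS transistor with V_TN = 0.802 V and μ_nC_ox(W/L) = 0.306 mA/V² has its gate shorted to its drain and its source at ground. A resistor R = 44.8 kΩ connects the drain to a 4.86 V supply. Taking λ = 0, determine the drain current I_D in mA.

With gate tied to drain, V_GS = V_DS ≥ V_GS − V_TN, so the device is in saturation.
KCL at the drain: ½ k_n (V_GS − V_TN)² = (V_DD − V_GS)/R.
Let x = V_GS − 0.802. Then 6.85 x² + x − 4.058 = 0, giving x = 0.7 V (positive root), so V_GS = 1.5 V.
I_D = (V_DD − V_GS)/R = (4.86 − 1.5) / 44.8 = 0.075 mA.

I_D = 0.0750 mA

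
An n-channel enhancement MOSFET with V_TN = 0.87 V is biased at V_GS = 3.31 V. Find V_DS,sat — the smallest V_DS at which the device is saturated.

V_DS,sat = 2.44 V

The boundary between triode and saturation is V_DS = V_GS − V_TN = V_ov.
V_ov = 3.31 − 0.87 = 2.44 V.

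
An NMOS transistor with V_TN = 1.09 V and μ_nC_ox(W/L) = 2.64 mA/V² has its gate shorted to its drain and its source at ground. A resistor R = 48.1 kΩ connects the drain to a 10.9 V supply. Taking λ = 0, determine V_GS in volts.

V_GS = 1.48 V

With gate tied to drain, V_GS = V_DS ≥ V_GS − V_TN, so the device is in saturation.
KCL at the drain: ½ k_n (V_GS − V_TN)² = (V_DD − V_GS)/R.
Let x = V_GS − 1.09. Then 63.5 x² + x − 9.81 = 0, giving x = 0.385 V (positive root), so V_GS = 1.48 V.
I_D = (V_DD − V_GS)/R = (10.9 − 1.48) / 48.1 = 0.196 mA.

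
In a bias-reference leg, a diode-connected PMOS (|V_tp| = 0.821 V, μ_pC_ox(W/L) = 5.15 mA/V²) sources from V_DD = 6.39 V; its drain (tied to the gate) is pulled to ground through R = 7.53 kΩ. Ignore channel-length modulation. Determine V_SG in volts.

V_SG = 1.33 V

With gate tied to drain, V_SG = V_SD ≥ V_SG − |V_tp|, so the device is in saturation.
KCL at the drain: ½ k_p (V_SG − |V_tp|)² = (V_DD − V_SG)/R.
Let x = V_SG − 0.821. Then 19.4 x² + x − 5.569 = 0, giving x = 0.511 V (positive root), so V_SG = 1.33 V.
I_D = (V_DD − V_SG)/R = (6.39 − 1.33) / 7.53 = 0.672 mA.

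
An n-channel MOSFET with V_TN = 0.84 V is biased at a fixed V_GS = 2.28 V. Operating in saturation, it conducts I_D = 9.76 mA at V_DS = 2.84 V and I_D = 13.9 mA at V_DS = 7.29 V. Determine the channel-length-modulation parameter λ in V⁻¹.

λ = 0.131 V⁻¹

With V_GS fixed, I_D ∝ (1 + λ V_DS) in saturation, so I_D2/I_D1 = (1 + λ V_DS2)/(1 + λ V_DS1).
13.9/9.76 = 1.424 = (1 + 7.29 λ)/(1 + 2.84 λ).
Solving: λ (I_D1 V_DS2 − I_D2 V_DS1) = I_D2 − I_D1, so λ = (13.9 − 9.76) / (9.76 × 7.29 − 13.9 × 2.84) = 4.14 / 31.7 = 0.131 V⁻¹.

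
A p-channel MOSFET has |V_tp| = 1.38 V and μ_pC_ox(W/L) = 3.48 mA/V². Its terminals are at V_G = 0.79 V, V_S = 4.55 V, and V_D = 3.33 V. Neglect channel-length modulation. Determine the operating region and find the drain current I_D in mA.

Triode; I_D = 7.51 mA

V_SG = V_S − V_G = 4.55 − 0.79 = 3.76 V; V_SD = V_S − V_D = 4.55 − 3.33 = 1.22 V.
V_ov = V_SG − |V_tp| = 3.76 − 1.38 = 2.38 V.
Since V_SD = 1.22 V < V_ov = 2.38 V, the device is in the triode region.
I_D = k_p [V_ov · V_SD − ½ V_SD²] = 3.48 × [2.38 × 1.22 − 0.5 × 1.22²] = 7.51 mA.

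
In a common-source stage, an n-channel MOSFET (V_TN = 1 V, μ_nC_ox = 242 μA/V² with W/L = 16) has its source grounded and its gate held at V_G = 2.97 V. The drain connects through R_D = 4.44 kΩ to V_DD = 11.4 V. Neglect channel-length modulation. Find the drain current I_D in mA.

I_D = 2.49 mA

V_GS = V_G = 2.97 V, so V_ov = 2.97 − 1 = 1.97 V.
k_n = μ_nC_ox · (W/L) = 3.872 mA/V².
Assume saturation: I_D = ½ k_n V_ov² = 0.5 × 3.872 × 1.97² = 7.51 mA, giving V_DS = V_DD − I_D R_D = 11.4 − 7.51 × 4.44 = -22 V.
But -22 V < V_ov = 1.97 V, so the device is actually in triode.
In triode I_D = k_n[V_ov V_DS − ½ V_DS²] and I_D = (V_DD − V_DS)/R_D. Equating: 8.6 V_DS² − 34.87 V_DS + 11.4 = 0, giving V_DS = 0.359 V (the root below V_ov).
I_D = (11.4 − 0.359) / 4.44 = 2.49 mA.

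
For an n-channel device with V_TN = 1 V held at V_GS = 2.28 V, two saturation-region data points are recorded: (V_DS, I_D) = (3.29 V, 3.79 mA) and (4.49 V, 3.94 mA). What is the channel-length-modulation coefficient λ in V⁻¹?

λ = 0.0370 V⁻¹

With V_GS fixed, I_D ∝ (1 + λ V_DS) in saturation, so I_D2/I_D1 = (1 + λ V_DS2)/(1 + λ V_DS1).
3.94/3.79 = 1.04 = (1 + 4.49 λ)/(1 + 3.29 λ).
Solving: λ (I_D1 V_DS2 − I_D2 V_DS1) = I_D2 − I_D1, so λ = (3.94 − 3.79) / (3.79 × 4.49 − 3.94 × 3.29) = 0.15 / 4.05 = 0.037 V⁻¹.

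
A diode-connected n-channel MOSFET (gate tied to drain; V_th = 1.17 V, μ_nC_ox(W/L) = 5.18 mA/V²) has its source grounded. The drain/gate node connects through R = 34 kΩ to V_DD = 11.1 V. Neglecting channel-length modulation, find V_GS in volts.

V_GS = 1.50 V

With gate tied to drain, V_GS = V_DS ≥ V_GS − V_th, so the device is in saturation.
KCL at the drain: ½ k_n (V_GS − V_th)² = (V_DD − V_GS)/R.
Let x = V_GS − 1.17. Then 88.1 x² + x − 9.93 = 0, giving x = 0.33 V (positive root), so V_GS = 1.5 V.
I_D = (V_DD − V_GS)/R = (11.1 − 1.5) / 34 = 0.282 mA.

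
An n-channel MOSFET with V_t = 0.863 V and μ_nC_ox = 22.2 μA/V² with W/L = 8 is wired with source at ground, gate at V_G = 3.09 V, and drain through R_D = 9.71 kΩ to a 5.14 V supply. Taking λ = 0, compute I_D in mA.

I_D = 0.383 mA

V_GS = V_G = 3.09 V, so V_ov = 3.09 − 0.863 = 2.23 V.
k_n = μ_nC_ox · (W/L) = 0.1776 mA/V².
Assume saturation: I_D = ½ k_n V_ov² = 0.5 × 0.1776 × 2.23² = 0.44 mA, giving V_DS = V_DD − I_D R_D = 5.14 − 0.44 × 9.71 = 0.864 V.
But 0.864 V < V_ov = 2.23 V, so the device is actually in triode.
In triode I_D = k_n[V_ov V_DS − ½ V_DS²] and I_D = (V_DD − V_DS)/R_D. Equating: 0.862 V_DS² − 4.84 V_DS + 5.14 = 0, giving V_DS = 1.42 V (the root below V_ov).
I_D = (5.14 − 1.42) / 9.71 = 0.383 mA.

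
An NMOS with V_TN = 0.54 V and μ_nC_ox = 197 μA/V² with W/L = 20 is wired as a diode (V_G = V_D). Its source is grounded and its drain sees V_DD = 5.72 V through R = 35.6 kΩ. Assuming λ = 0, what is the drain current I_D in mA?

With gate tied to drain, V_GS = V_DS ≥ V_GS − V_TN, so the device is in saturation.
k_n = μ_nC_ox · (W/L) = 3.94 mA/V².
KCL at the drain: ½ k_n (V_GS − V_TN)² = (V_DD − V_GS)/R.
Let x = V_GS − 0.54. Then 70.1 x² + x − 5.18 = 0, giving x = 0.265 V (positive root), so V_GS = 0.805 V.
I_D = (V_DD − V_GS)/R = (5.72 − 0.805) / 35.6 = 0.138 mA.

I_D = 0.138 mA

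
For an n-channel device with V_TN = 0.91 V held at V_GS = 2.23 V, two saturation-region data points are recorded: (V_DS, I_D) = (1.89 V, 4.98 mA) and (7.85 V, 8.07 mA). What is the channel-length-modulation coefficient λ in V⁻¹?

λ = 0.130 V⁻¹

With V_GS fixed, I_D ∝ (1 + λ V_DS) in saturation, so I_D2/I_D1 = (1 + λ V_DS2)/(1 + λ V_DS1).
8.07/4.98 = 1.62 = (1 + 7.85 λ)/(1 + 1.89 λ).
Solving: λ (I_D1 V_DS2 − I_D2 V_DS1) = I_D2 − I_D1, so λ = (8.07 − 4.98) / (4.98 × 7.85 − 8.07 × 1.89) = 3.09 / 23.8 = 0.13 V⁻¹.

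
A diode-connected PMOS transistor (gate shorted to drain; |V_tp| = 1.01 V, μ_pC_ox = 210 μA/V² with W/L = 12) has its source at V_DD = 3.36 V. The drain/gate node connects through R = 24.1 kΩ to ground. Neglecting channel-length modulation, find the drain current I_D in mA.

With gate tied to drain, V_SG = V_SD ≥ V_SG − |V_tp|, so the device is in saturation.
k_p = μ_pC_ox · (W/L) = 2.52 mA/V².
KCL at the drain: ½ k_p (V_SG − |V_tp|)² = (V_DD − V_SG)/R.
Let x = V_SG − 1.01. Then 30.4 x² + x − 2.35 = 0, giving x = 0.262 V (positive root), so V_SG = 1.27 V.
I_D = (V_DD − V_SG)/R = (3.36 − 1.27) / 24.1 = 0.0866 mA.

I_D = 0.0866 mA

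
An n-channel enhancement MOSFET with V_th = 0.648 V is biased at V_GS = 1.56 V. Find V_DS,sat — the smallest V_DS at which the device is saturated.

The boundary between triode and saturation is V_DS = V_GS − V_th = V_ov.
V_ov = 1.56 − 0.648 = 0.912 V.

V_DS,sat = 0.912 V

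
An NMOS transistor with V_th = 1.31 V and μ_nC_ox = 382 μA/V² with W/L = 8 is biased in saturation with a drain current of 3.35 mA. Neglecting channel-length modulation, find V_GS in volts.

V_GS = 2.79 V

k_n = μ_nC_ox · (W/L) = 3.056 mA/V².
In saturation I_D = ½ k_n (V_GS − V_th)², so V_GS − V_th = √(2 I_D / k_n) = √(2 × 3.35 / 3.056) = 1.48 V.
V_GS = 1.31 + 1.48 = 2.79 V.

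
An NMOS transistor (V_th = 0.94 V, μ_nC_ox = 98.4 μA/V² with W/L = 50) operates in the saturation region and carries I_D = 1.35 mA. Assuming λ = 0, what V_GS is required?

k_n = μ_nC_ox · (W/L) = 4.92 mA/V².
In saturation I_D = ½ k_n (V_GS − V_th)², so V_GS − V_th = √(2 I_D / k_n) = √(2 × 1.35 / 4.92) = 0.741 V.
V_GS = 0.94 + 0.741 = 1.68 V.

V_GS = 1.68 V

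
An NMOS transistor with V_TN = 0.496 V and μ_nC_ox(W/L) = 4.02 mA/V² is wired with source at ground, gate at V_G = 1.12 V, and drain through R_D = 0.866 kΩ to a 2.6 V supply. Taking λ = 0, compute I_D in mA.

I_D = 0.783 mA

V_GS = V_G = 1.12 V, so V_ov = 1.12 − 0.496 = 0.624 V.
Assume saturation: I_D = ½ k_n V_ov² = 0.5 × 4.02 × 0.624² = 0.783 mA, giving V_DS = V_DD − I_D R_D = 2.6 − 0.783 × 0.866 = 1.92 V.
V_DS = 1.92 V ≥ V_ov = 0.624 V, confirming saturation.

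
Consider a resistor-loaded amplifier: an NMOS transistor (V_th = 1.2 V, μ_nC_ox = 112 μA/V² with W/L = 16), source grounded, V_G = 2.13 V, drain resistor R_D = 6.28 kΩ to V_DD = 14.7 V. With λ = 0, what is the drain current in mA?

I_D = 0.775 mA

V_GS = V_G = 2.13 V, so V_ov = 2.13 − 1.2 = 0.93 V.
k_n = μ_nC_ox · (W/L) = 1.792 mA/V².
Assume saturation: I_D = ½ k_n V_ov² = 0.5 × 1.792 × 0.93² = 0.775 mA, giving V_DS = V_DD − I_D R_D = 14.7 − 0.775 × 6.28 = 9.83 V.
V_DS = 9.83 V ≥ V_ov = 0.93 V, confirming saturation.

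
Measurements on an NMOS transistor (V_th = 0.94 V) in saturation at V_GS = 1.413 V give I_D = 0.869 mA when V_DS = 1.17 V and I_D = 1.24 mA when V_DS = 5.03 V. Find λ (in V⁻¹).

λ = 0.127 V⁻¹

With V_GS fixed, I_D ∝ (1 + λ V_DS) in saturation, so I_D2/I_D1 = (1 + λ V_DS2)/(1 + λ V_DS1).
1.24/0.869 = 1.427 = (1 + 5.03 λ)/(1 + 1.17 λ).
Solving: λ (I_D1 V_DS2 − I_D2 V_DS1) = I_D2 − I_D1, so λ = (1.24 − 0.869) / (0.869 × 5.03 − 1.24 × 1.17) = 0.371 / 2.92 = 0.127 V⁻¹.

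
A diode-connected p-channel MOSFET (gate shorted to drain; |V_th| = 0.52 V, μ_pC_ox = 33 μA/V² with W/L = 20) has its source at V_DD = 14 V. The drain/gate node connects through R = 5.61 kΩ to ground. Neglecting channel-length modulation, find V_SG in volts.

V_SG = 2.96 V

With gate tied to drain, V_SG = V_SD ≥ V_SG − |V_th|, so the device is in saturation.
k_p = μ_pC_ox · (W/L) = 0.66 mA/V².
KCL at the drain: ½ k_p (V_SG − |V_th|)² = (V_DD − V_SG)/R.
Let x = V_SG − 0.52. Then 1.85 x² + x − 13.48 = 0, giving x = 2.44 V (positive root), so V_SG = 2.96 V.
I_D = (V_DD − V_SG)/R = (14 − 2.96) / 5.61 = 1.97 mA.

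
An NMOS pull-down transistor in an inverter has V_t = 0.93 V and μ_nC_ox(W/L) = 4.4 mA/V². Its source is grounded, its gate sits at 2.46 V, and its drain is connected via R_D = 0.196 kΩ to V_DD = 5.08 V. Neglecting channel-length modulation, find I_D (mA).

V_GS = V_G = 2.46 V, so V_ov = 2.46 − 0.93 = 1.53 V.
Assume saturation: I_D = ½ k_n V_ov² = 0.5 × 4.4 × 1.53² = 5.15 mA, giving V_DS = V_DD − I_D R_D = 5.08 − 5.15 × 0.196 = 4.07 V.
V_DS = 4.07 V ≥ V_ov = 1.53 V, confirming saturation.

I_D = 5.15 mA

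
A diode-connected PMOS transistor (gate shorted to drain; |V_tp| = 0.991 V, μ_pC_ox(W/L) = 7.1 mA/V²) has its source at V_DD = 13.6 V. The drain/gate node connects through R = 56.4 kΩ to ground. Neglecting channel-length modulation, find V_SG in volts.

With gate tied to drain, V_SG = V_SD ≥ V_SG − |V_tp|, so the device is in saturation.
KCL at the drain: ½ k_p (V_SG − |V_tp|)² = (V_DD − V_SG)/R.
Let x = V_SG − 0.991. Then 200 x² + x − 12.61 = 0, giving x = 0.248 V (positive root), so V_SG = 1.24 V.
I_D = (V_DD − V_SG)/R = (13.6 − 1.24) / 56.4 = 0.219 mA.

V_SG = 1.24 V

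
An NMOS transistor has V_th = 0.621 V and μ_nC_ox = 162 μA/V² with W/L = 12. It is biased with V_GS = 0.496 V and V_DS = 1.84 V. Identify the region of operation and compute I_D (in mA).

Cutoff; I_D = 0 mA

V_GS = 0.496 V < V_th = 0.621 V, so the transistor is in cutoff.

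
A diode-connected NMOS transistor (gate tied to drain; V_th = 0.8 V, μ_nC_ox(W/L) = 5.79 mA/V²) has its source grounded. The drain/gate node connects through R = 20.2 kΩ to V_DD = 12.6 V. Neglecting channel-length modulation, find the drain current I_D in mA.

With gate tied to drain, V_GS = V_DS ≥ V_GS − V_th, so the device is in saturation.
KCL at the drain: ½ k_n (V_GS − V_th)² = (V_DD − V_GS)/R.
Let x = V_GS − 0.8. Then 58.5 x² + x − 11.8 = 0, giving x = 0.441 V (positive root), so V_GS = 1.24 V.
I_D = (V_DD − V_GS)/R = (12.6 − 1.24) / 20.2 = 0.562 mA.

I_D = 0.562 mA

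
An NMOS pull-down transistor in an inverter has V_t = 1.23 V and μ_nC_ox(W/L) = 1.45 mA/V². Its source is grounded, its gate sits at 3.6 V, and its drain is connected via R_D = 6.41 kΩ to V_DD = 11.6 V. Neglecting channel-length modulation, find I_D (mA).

V_GS = V_G = 3.6 V, so V_ov = 3.6 − 1.23 = 2.37 V.
Assume saturation: I_D = ½ k_n V_ov² = 0.5 × 1.45 × 2.37² = 4.07 mA, giving V_DS = V_DD − I_D R_D = 11.6 − 4.07 × 6.41 = -14.5 V.
But -14.5 V < V_ov = 2.37 V, so the device is actually in triode.
In triode I_D = k_n[V_ov V_DS − ½ V_DS²] and I_D = (V_DD − V_DS)/R_D. Equating: 4.65 V_DS² − 23.03 V_DS + 11.6 = 0, giving V_DS = 0.569 V (the root below V_ov).
I_D = (11.6 − 0.569) / 6.41 = 1.72 mA.

I_D = 1.72 mA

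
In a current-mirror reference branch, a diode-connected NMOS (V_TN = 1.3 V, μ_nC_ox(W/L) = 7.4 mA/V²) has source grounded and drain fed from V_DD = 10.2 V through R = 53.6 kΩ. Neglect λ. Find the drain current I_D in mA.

With gate tied to drain, V_GS = V_DS ≥ V_GS − V_TN, so the device is in saturation.
KCL at the drain: ½ k_n (V_GS − V_TN)² = (V_DD − V_GS)/R.
Let x = V_GS − 1.3. Then 198 x² + x − 8.9 = 0, giving x = 0.209 V (positive root), so V_GS = 1.51 V.
I_D = (V_DD − V_GS)/R = (10.2 − 1.51) / 53.6 = 0.162 mA.

I_D = 0.162 mA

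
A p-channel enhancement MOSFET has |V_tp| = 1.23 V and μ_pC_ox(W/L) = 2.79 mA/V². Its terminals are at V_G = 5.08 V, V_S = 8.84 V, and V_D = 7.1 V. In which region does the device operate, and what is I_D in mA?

Triode; I_D = 8.06 mA

V_SG = V_S − V_G = 8.84 − 5.08 = 3.76 V; V_SD = V_S − V_D = 8.84 − 7.1 = 1.74 V.
V_ov = V_SG − |V_tp| = 3.76 − 1.23 = 2.53 V.
Since V_SD = 1.74 V < V_ov = 2.53 V, the device is in the triode region.
I_D = k_p [V_ov · V_SD − ½ V_SD²] = 2.79 × [2.53 × 1.74 − 0.5 × 1.74²] = 8.06 mA.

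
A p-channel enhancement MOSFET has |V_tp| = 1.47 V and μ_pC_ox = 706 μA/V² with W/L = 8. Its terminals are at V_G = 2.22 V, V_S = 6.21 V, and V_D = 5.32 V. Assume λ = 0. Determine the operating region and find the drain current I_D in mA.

Triode; I_D = 10.4 mA

V_SG = V_S − V_G = 6.21 − 2.22 = 3.99 V; V_SD = V_S − V_D = 6.21 − 5.32 = 0.89 V.
k_p = μ_pC_ox · (W/L) = 5.648 mA/V².
V_ov = V_SG − |V_tp| = 3.99 − 1.47 = 2.52 V.
Since V_SD = 0.89 V < V_ov = 2.52 V, the device is in the triode region.
I_D = k_p [V_ov · V_SD − ½ V_SD²] = 5.648 × [2.52 × 0.89 − 0.5 × 0.89²] = 10.4 mA.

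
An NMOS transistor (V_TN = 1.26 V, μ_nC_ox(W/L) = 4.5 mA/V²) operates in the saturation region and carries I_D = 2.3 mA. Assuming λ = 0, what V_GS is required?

V_GS = 2.27 V

In saturation I_D = ½ k_n (V_GS − V_TN)², so V_GS − V_TN = √(2 I_D / k_n) = √(2 × 2.3 / 4.5) = 1.01 V.
V_GS = 1.26 + 1.01 = 2.27 V.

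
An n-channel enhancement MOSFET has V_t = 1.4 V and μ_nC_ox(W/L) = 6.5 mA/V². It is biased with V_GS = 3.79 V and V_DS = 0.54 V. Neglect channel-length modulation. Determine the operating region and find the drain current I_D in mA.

Triode; I_D = 7.44 mA

V_ov = V_GS − V_t = 3.79 − 1.4 = 2.39 V.
Since V_DS = 0.54 V < V_ov = 2.39 V, the device is in the triode region.
I_D = k_n [V_ov · V_DS − ½ V_DS²] = 6.5 × [2.39 × 0.54 − 0.5 × 0.54²] = 7.44 mA.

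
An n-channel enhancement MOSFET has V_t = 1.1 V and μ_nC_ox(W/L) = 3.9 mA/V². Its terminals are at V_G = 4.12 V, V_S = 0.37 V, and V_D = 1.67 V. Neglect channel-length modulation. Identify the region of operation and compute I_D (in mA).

Triode; I_D = 10.1 mA

V_GS = V_G − V_S = 4.12 − 0.37 = 3.75 V; V_DS = V_D − V_S = 1.67 − 0.37 = 1.3 V.
V_ov = V_GS − V_t = 3.75 − 1.1 = 2.65 V.
Since V_DS = 1.3 V < V_ov = 2.65 V, the device is in the triode region.
I_D = k_n [V_ov · V_DS − ½ V_DS²] = 3.9 × [2.65 × 1.3 − 0.5 × 1.3²] = 10.1 mA.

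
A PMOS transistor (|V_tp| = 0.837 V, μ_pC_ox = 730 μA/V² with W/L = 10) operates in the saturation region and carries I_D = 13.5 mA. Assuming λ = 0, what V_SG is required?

V_SG = 2.76 V

k_p = μ_pC_ox · (W/L) = 7.3 mA/V².
In saturation I_D = ½ k_p (V_SG − |V_tp|)², so V_SG − |V_tp| = √(2 I_D / k_p) = √(2 × 13.5 / 7.3) = 1.92 V.
V_SG = 0.837 + 1.92 = 2.76 V.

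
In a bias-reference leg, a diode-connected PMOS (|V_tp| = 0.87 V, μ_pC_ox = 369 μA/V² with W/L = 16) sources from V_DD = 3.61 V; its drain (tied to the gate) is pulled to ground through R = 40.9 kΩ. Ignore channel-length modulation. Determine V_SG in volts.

V_SG = 1.02 V

With gate tied to drain, V_SG = V_SD ≥ V_SG − |V_tp|, so the device is in saturation.
k_p = μ_pC_ox · (W/L) = 5.904 mA/V².
KCL at the drain: ½ k_p (V_SG − |V_tp|)² = (V_DD − V_SG)/R.
Let x = V_SG − 0.87. Then 121 x² + x − 2.74 = 0, giving x = 0.147 V (positive root), so V_SG = 1.02 V.
I_D = (V_DD − V_SG)/R = (3.61 − 1.02) / 40.9 = 0.0634 mA.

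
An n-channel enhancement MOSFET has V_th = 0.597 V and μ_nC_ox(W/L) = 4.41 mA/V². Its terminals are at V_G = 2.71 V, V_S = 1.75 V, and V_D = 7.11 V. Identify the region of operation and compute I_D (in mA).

V_GS = V_G − V_S = 2.71 − 1.75 = 0.96 V; V_DS = V_D − V_S = 7.11 − 1.75 = 5.36 V.
V_ov = V_GS − V_th = 0.96 − 0.597 = 0.363 V.
Since V_DS = 5.36 V ≥ V_ov = 0.363 V, the device is in saturation.
I_D = ½ k_n V_ov² = 0.5 × 4.41 × 0.363² = 0.291 mA.

Saturation; I_D = 0.291 mA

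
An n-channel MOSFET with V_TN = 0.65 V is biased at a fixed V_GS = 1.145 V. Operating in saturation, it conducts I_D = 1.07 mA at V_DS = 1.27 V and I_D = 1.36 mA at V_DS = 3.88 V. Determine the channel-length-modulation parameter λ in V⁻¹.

λ = 0.120 V⁻¹

With V_GS fixed, I_D ∝ (1 + λ V_DS) in saturation, so I_D2/I_D1 = (1 + λ V_DS2)/(1 + λ V_DS1).
1.36/1.07 = 1.271 = (1 + 3.88 λ)/(1 + 1.27 λ).
Solving: λ (I_D1 V_DS2 − I_D2 V_DS1) = I_D2 − I_D1, so λ = (1.36 − 1.07) / (1.07 × 3.88 − 1.36 × 1.27) = 0.29 / 2.42 = 0.12 V⁻¹.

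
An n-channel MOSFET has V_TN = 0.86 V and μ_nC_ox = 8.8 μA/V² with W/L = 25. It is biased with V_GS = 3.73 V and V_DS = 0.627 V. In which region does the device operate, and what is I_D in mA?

Triode; I_D = 0.353 mA

k_n = μ_nC_ox · (W/L) = 0.22 mA/V².
V_ov = V_GS − V_TN = 3.73 − 0.86 = 2.87 V.
Since V_DS = 0.627 V < V_ov = 2.87 V, the device is in the triode region.
I_D = k_n [V_ov · V_DS − ½ V_DS²] = 0.22 × [2.87 × 0.627 − 0.5 × 0.627²] = 0.353 mA.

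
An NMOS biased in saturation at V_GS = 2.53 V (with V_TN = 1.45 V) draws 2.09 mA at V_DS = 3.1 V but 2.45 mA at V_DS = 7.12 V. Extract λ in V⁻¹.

λ = 0.0494 V⁻¹

With V_GS fixed, I_D ∝ (1 + λ V_DS) in saturation, so I_D2/I_D1 = (1 + λ V_DS2)/(1 + λ V_DS1).
2.45/2.09 = 1.172 = (1 + 7.12 λ)/(1 + 3.1 λ).
Solving: λ (I_D1 V_DS2 − I_D2 V_DS1) = I_D2 − I_D1, so λ = (2.45 − 2.09) / (2.09 × 7.12 − 2.45 × 3.1) = 0.36 / 7.29 = 0.0494 V⁻¹.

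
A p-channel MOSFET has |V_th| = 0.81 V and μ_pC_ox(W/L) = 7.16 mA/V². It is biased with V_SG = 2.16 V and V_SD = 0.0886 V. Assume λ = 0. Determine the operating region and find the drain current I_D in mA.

V_ov = V_SG − |V_th| = 2.16 − 0.81 = 1.35 V.
Since V_SD = 0.0886 V < V_ov = 1.35 V, the device is in the triode region.
I_D = k_p [V_ov · V_SD − ½ V_SD²] = 7.16 × [1.35 × 0.0886 − 0.5 × 0.0886²] = 0.828 mA.

Triode; I_D = 0.828 mA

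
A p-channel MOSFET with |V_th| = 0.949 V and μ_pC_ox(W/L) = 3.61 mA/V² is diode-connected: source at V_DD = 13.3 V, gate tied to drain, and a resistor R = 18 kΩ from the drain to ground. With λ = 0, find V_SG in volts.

With gate tied to drain, V_SG = V_SD ≥ V_SG − |V_th|, so the device is in saturation.
KCL at the drain: ½ k_p (V_SG − |V_th|)² = (V_DD − V_SG)/R.
Let x = V_SG − 0.949. Then 32.5 x² + x − 12.35 = 0, giving x = 0.601 V (positive root), so V_SG = 1.55 V.
I_D = (V_DD − V_SG)/R = (13.3 − 1.55) / 18 = 0.653 mA.

V_SG = 1.55 V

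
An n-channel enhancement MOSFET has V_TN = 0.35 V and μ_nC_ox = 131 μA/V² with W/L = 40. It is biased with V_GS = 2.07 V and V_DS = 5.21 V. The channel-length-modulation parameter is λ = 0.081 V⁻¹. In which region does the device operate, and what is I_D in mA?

Saturation; I_D = 11.0 mA

k_n = μ_nC_ox · (W/L) = 5.24 mA/V².
V_ov = V_GS − V_TN = 2.07 − 0.35 = 1.72 V.
Since V_DS = 5.21 V ≥ V_ov = 1.72 V, the device is in saturation.
I_D = ½ k_n V_ov² (1 + λ V_DS) = 0.5 × 5.24 × 1.72² × (1 + 0.081 × 5.21) = 11 mA.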